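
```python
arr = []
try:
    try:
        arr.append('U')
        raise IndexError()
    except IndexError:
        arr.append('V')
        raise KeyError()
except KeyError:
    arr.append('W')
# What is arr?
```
['U', 'V', 'W']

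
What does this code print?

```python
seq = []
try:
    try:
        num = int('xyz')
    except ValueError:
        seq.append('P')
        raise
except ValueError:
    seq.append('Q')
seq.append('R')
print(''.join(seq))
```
PQR

raise without argument re-raises current exception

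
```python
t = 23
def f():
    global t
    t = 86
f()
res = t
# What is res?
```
86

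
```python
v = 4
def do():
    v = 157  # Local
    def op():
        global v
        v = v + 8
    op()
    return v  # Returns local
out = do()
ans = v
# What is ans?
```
12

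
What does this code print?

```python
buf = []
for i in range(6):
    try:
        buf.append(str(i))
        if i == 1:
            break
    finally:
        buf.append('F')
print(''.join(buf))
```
0F1F

finally runs even when breaking out of loop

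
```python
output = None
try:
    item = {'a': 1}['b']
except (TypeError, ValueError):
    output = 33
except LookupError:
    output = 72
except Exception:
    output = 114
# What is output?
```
72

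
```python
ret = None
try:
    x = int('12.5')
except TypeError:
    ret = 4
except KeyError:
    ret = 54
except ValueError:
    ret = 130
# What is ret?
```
130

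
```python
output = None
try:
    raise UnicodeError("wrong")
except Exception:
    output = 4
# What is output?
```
4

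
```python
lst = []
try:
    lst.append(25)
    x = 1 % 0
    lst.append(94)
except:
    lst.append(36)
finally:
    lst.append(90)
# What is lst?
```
[25, 36, 90]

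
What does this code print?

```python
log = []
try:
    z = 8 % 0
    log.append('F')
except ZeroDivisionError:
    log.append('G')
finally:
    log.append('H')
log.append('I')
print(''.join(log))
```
GHI

finally always runs, even after exception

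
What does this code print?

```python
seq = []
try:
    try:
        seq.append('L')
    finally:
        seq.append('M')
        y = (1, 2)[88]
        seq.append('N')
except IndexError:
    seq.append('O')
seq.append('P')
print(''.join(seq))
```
LMOP

Exception in inner finally caught by outer except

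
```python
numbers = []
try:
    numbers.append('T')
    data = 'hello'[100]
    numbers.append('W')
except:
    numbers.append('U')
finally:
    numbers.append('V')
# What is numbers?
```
['T', 'U', 'V']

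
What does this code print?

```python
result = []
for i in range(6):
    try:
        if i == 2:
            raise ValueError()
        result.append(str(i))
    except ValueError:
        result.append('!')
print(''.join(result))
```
01!345

Exception on i=2 caught, loop continues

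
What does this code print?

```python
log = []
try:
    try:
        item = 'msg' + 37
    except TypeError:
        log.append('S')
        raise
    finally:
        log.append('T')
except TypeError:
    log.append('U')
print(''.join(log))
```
STU

finally runs before re-raised exception propagates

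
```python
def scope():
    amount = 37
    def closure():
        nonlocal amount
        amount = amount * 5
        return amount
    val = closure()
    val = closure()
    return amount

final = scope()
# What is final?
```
925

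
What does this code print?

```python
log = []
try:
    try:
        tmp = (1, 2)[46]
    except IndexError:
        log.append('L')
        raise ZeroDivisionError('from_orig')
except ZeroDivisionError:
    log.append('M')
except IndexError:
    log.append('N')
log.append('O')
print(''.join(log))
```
LMO

ZeroDivisionError raised and caught, original IndexError not re-raised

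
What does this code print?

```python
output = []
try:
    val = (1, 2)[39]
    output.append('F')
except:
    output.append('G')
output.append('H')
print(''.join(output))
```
GH

Exception raised in try, caught by bare except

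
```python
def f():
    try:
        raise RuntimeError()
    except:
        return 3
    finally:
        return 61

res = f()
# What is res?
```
61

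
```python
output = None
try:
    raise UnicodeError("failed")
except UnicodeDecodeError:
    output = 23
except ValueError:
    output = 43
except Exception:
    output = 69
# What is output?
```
43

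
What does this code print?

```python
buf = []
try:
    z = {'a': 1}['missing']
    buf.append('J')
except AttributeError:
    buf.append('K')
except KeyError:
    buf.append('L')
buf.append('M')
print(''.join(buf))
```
LM

KeyError is caught by its specific handler, not AttributeError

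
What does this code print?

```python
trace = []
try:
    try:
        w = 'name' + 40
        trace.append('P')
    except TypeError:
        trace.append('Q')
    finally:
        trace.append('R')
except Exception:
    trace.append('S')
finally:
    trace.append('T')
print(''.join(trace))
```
QRT

Both finally blocks run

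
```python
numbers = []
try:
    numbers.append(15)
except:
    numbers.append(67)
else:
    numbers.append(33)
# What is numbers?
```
[15, 33]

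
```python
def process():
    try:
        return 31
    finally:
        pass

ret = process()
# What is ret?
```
31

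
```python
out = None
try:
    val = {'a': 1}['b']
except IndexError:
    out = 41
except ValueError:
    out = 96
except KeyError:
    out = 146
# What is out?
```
146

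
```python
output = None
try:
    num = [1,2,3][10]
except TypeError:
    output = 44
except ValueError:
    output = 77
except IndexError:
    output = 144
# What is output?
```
144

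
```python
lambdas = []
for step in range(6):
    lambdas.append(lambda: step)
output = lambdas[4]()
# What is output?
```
5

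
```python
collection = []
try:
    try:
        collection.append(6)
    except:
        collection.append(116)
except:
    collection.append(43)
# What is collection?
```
[6]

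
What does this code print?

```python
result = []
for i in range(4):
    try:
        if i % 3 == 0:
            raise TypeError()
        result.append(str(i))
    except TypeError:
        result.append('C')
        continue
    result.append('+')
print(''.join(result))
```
C1+2+C

continue in except skips rest of loop body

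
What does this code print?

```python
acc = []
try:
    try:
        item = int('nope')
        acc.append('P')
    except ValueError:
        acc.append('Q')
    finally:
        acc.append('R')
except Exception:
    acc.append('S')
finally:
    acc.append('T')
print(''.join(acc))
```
QRT

Both finally blocks run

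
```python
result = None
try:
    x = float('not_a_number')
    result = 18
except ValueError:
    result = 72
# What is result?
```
72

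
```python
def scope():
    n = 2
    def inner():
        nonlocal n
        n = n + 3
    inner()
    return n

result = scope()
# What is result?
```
5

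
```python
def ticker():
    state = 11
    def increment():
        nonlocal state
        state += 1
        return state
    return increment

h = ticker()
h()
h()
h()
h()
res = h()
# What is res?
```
16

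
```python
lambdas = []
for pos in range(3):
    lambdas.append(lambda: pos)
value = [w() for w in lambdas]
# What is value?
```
[2, 2, 2]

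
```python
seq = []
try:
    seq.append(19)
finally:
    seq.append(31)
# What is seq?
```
[19, 31]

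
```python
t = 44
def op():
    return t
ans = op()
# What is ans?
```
44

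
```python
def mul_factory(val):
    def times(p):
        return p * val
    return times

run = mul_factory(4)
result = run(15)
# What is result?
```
60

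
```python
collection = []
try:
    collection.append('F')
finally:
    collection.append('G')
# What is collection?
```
['F', 'G']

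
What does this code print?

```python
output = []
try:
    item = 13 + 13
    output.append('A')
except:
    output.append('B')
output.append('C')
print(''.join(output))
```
AC

No exception, try block completes normally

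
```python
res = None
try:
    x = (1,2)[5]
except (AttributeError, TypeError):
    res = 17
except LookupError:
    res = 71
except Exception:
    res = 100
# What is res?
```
71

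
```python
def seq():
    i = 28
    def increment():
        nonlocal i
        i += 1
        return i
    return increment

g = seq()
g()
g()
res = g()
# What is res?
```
31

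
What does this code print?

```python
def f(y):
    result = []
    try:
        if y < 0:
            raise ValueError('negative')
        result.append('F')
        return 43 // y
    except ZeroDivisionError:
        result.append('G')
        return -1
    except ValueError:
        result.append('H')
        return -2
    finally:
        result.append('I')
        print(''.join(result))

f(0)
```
FGI

y=0 causes ZeroDivisionError, caught, finally prints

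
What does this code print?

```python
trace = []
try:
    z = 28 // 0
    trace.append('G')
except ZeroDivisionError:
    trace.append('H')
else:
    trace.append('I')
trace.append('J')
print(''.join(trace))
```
HJ

else block skipped when exception is caught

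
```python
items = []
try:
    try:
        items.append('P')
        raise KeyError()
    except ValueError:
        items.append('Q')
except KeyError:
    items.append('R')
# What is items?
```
['P', 'R']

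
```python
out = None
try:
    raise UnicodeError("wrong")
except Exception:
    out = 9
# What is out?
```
9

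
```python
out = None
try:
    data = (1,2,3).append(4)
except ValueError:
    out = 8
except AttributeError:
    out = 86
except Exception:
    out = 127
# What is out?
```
86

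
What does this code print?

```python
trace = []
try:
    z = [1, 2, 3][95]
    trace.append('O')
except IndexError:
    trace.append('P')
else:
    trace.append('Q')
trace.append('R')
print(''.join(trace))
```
PR

else block skipped when exception is caught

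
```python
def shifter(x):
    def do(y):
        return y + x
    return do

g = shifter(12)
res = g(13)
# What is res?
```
25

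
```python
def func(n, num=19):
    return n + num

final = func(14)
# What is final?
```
33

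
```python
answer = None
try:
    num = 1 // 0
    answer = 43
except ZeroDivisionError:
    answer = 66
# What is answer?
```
66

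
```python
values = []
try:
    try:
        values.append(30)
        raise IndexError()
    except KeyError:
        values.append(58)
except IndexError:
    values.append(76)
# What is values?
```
[30, 76]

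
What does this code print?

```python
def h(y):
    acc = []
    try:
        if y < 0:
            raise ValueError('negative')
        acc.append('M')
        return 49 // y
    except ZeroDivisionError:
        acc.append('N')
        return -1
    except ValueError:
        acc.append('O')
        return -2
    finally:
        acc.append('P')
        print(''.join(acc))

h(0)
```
MNP

y=0 causes ZeroDivisionError, caught, finally prints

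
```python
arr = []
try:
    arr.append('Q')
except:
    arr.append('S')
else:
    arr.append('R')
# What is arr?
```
['Q', 'R']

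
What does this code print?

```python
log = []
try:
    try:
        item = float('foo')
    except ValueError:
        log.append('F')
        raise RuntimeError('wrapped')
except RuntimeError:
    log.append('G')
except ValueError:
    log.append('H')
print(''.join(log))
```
FG

New RuntimeError raised, caught by outer RuntimeError handler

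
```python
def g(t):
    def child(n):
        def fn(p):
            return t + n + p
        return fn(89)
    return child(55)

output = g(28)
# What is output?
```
172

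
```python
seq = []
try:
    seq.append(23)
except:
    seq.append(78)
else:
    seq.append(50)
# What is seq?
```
[23, 50]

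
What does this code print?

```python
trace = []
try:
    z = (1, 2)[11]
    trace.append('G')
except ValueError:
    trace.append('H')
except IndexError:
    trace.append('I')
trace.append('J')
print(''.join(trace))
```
IJ

IndexError is caught by its specific handler, not ValueError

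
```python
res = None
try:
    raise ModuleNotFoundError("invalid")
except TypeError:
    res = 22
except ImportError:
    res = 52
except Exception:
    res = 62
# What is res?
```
52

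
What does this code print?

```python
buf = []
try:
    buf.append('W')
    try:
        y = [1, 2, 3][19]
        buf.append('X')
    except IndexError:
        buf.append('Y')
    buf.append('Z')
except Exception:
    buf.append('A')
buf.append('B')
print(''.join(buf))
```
WYZB

Inner exception caught by inner handler, outer continues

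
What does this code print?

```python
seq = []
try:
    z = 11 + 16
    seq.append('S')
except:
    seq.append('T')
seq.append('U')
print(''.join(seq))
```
SU

No exception, try block completes normally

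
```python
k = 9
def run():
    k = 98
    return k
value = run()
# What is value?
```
98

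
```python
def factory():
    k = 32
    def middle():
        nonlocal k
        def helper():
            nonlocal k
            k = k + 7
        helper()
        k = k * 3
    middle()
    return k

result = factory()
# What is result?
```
117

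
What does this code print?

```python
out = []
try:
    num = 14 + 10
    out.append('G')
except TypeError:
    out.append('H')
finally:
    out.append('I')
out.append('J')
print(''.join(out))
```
GIJ

finally runs after normal execution too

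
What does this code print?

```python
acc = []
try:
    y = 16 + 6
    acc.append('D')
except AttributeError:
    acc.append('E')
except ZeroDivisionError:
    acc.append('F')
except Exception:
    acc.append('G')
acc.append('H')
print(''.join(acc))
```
DH

No exception, try block completes normally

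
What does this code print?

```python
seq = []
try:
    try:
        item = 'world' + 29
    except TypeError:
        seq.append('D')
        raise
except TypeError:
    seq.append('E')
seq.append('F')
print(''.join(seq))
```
DEF

raise without argument re-raises current exception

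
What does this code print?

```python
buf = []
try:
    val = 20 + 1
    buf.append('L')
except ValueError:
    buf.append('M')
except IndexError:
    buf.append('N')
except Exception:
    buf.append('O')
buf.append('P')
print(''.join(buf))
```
LP

No exception, try block completes normally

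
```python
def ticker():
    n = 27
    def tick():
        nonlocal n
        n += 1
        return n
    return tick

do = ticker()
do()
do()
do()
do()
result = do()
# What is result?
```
32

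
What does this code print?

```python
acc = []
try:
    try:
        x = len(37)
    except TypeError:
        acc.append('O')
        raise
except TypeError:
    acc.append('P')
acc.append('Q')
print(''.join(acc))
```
OPQ

raise without argument re-raises current exception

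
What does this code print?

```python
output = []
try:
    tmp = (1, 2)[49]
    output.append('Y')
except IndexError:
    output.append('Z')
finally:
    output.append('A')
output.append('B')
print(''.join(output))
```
ZAB

finally always runs, even after exception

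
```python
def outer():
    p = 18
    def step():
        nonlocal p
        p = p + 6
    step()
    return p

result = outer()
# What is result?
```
24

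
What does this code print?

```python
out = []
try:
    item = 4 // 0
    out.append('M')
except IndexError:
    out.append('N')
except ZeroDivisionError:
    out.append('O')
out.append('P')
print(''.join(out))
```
OP

ZeroDivisionError is caught by its specific handler, not IndexError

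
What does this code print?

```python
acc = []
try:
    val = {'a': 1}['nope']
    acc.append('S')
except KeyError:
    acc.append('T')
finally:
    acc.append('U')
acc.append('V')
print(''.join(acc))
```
TUV

finally always runs, even after exception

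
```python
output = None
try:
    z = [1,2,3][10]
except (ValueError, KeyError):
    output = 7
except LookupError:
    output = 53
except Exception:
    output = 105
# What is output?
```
53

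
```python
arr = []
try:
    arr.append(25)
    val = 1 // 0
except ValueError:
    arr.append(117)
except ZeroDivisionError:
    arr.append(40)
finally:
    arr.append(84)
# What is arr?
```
[25, 40, 84]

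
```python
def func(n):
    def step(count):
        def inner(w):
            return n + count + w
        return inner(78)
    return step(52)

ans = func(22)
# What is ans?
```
152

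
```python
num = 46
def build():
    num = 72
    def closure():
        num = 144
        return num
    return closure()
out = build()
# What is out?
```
144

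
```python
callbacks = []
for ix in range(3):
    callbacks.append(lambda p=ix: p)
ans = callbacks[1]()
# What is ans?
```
1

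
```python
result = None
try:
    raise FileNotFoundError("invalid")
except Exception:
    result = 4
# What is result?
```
4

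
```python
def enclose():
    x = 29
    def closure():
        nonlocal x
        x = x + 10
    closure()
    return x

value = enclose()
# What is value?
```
39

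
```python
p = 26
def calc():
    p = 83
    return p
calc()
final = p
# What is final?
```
26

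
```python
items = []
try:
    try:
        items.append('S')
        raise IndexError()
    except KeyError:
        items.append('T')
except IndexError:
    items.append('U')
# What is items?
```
['S', 'U']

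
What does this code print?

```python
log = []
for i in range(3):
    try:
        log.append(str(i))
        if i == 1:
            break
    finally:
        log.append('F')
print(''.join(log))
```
0F1F

finally runs even when breaking out of loop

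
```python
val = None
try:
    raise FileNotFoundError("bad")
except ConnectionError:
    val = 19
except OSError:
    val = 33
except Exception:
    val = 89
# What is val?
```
33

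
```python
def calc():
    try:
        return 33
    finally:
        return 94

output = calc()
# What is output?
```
94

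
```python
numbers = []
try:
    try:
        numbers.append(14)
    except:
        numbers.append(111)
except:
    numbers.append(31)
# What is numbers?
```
[14]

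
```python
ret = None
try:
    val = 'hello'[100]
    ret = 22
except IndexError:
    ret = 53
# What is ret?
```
53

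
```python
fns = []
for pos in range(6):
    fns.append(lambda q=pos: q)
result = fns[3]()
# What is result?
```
3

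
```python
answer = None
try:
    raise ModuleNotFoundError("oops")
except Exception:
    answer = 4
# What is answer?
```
4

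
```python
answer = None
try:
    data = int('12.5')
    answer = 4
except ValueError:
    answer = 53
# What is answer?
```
53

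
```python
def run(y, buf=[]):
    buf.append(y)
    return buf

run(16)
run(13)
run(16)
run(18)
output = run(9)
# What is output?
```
[16, 13, 16, 18, 9]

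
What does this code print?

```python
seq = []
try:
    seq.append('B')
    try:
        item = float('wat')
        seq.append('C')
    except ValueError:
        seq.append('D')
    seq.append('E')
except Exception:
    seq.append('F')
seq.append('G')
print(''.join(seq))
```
BDEG

Inner exception caught by inner handler, outer continues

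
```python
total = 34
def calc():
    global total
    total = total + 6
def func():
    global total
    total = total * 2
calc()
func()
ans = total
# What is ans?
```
80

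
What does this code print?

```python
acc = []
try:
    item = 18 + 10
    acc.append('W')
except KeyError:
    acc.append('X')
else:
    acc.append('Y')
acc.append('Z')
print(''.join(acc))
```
WYZ

else block runs when no exception occurs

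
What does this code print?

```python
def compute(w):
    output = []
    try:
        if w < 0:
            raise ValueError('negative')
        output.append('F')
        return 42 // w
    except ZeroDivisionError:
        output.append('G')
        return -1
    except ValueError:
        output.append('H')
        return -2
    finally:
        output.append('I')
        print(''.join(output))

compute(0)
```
FGI

w=0 causes ZeroDivisionError, caught, finally prints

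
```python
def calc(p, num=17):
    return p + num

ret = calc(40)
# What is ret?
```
57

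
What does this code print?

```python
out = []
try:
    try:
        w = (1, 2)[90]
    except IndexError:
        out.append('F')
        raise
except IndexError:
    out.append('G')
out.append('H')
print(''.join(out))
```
FGH

raise without argument re-raises current exception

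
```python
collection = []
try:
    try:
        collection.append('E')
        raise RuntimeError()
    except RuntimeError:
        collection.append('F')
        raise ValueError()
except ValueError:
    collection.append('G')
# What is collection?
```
['E', 'F', 'G']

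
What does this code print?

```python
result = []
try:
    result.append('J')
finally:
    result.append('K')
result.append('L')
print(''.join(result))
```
JKL

try/finally without except, no exception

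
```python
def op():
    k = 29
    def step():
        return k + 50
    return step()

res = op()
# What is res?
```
79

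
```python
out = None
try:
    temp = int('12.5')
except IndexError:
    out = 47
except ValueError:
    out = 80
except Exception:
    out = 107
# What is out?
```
80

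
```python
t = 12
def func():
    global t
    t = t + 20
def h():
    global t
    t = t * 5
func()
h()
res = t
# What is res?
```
160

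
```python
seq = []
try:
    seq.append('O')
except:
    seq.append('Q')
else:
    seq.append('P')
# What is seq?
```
['O', 'P']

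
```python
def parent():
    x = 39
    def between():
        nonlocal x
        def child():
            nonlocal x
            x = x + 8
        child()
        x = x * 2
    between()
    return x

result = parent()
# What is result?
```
94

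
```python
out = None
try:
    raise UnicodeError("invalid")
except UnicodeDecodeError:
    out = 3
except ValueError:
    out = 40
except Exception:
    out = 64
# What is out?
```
40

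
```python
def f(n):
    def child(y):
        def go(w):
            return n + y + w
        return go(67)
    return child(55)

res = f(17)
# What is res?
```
139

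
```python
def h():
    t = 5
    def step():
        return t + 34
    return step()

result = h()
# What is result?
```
39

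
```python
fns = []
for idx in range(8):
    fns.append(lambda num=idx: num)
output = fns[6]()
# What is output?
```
6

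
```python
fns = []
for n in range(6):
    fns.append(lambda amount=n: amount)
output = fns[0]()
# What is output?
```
0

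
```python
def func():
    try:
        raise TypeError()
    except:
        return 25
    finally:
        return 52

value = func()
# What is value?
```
52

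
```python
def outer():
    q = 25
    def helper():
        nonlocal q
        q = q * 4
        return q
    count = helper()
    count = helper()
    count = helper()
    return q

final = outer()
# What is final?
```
1600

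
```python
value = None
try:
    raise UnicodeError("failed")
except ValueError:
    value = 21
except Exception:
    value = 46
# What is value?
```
21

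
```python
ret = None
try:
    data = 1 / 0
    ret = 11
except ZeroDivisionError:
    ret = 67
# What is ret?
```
67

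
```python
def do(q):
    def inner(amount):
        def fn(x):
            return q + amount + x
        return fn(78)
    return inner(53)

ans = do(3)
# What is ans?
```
134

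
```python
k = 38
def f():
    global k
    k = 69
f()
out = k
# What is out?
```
69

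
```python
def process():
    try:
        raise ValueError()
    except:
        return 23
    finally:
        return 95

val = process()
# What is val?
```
95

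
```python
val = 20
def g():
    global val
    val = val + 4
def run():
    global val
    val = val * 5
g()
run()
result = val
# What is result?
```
120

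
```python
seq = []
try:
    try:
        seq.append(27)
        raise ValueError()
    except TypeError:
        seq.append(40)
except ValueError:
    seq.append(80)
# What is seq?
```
[27, 80]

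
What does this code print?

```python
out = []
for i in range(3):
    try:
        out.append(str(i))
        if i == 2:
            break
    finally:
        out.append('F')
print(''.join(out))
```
0F1F2F

finally runs even when breaking out of loop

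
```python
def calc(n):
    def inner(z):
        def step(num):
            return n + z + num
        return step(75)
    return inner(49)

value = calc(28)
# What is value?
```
152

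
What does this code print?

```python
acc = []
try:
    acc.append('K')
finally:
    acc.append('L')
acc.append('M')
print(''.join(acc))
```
KLM

try/finally without except, no exception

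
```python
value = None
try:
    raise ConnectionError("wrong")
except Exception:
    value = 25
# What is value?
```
25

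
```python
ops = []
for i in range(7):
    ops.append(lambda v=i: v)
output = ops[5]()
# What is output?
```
5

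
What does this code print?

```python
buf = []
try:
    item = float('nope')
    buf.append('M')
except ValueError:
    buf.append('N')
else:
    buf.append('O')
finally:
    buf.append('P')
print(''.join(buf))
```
NP

Exception: except runs, else skipped, finally runs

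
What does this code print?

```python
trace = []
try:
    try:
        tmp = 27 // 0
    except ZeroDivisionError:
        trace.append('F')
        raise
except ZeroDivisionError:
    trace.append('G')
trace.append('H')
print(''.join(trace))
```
FGH

raise without argument re-raises current exception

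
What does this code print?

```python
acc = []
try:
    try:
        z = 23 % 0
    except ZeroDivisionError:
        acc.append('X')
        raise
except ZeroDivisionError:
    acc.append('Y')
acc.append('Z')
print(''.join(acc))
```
XYZ

raise without argument re-raises current exception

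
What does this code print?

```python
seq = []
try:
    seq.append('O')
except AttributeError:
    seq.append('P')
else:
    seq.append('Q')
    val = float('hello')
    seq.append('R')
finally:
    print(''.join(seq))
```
OQ

Try succeeds, else appends 'Q', ValueError in else is uncaught, finally prints before exception propagates ('R' never appended)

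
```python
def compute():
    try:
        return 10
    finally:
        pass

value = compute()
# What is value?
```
10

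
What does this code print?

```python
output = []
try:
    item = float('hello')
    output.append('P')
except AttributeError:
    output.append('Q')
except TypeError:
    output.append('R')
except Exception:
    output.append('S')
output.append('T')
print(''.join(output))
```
ST

ValueError not specifically caught, falls to Exception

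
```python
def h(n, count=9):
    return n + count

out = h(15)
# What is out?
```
24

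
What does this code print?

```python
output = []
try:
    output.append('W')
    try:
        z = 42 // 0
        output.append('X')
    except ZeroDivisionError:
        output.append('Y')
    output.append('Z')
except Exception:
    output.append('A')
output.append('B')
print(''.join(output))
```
WYZB

Inner exception caught by inner handler, outer continues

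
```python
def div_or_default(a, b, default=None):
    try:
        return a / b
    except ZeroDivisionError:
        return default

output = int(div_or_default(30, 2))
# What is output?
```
15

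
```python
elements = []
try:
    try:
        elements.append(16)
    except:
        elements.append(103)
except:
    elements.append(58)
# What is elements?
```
[16]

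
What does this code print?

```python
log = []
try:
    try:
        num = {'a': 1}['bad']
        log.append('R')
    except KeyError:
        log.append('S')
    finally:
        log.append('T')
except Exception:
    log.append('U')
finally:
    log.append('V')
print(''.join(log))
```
STV

Both finally blocks run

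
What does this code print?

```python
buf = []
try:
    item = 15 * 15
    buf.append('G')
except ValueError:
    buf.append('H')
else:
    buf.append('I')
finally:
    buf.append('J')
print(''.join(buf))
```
GIJ

else runs before finally when no exception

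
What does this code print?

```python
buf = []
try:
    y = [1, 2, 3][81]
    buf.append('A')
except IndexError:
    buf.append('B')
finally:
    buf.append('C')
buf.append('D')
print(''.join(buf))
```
BCD

finally always runs, even after exception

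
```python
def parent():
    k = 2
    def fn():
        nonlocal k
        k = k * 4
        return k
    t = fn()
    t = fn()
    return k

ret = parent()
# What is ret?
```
32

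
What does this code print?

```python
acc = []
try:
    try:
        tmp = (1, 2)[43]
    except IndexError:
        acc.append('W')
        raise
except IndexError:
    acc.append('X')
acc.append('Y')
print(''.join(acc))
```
WXY

raise without argument re-raises current exception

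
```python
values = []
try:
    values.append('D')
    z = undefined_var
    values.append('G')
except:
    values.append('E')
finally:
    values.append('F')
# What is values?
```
['D', 'E', 'F']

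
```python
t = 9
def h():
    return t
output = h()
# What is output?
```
9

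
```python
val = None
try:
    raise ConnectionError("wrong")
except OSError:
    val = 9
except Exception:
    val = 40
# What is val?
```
9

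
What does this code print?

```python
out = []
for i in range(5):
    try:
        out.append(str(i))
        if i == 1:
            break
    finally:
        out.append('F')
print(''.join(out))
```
0F1F

finally runs even when breaking out of loop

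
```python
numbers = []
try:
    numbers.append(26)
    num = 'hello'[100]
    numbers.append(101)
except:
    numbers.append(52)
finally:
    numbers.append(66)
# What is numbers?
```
[26, 52, 66]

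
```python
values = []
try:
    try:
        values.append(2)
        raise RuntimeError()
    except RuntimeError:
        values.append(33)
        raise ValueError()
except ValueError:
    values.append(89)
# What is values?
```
[2, 33, 89]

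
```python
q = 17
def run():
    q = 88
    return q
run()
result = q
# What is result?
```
17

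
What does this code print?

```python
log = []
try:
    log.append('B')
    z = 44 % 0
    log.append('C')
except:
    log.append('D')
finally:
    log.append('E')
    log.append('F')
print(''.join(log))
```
BDEF

Code before exception runs, then except, then all of finally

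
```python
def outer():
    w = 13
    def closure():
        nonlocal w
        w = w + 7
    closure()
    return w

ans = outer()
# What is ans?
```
20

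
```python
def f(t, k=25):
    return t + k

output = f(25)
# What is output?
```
50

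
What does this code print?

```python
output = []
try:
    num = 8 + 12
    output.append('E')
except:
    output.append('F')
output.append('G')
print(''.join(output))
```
EG

No exception, try block completes normally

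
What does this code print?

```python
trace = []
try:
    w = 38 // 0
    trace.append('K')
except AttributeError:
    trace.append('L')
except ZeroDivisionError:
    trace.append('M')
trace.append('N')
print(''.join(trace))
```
MN

ZeroDivisionError is caught by its specific handler, not AttributeError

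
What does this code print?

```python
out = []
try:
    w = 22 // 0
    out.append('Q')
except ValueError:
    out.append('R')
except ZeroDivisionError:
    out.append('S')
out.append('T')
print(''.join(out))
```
ST

ZeroDivisionError is caught by its specific handler, not ValueError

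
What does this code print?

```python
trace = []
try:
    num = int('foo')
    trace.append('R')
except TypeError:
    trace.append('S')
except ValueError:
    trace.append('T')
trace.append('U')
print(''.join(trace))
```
TU

ValueError is caught by its specific handler, not TypeError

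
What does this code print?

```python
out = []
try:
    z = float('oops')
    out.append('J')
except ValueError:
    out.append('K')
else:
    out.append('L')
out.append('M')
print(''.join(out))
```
KM

else block skipped when exception is caught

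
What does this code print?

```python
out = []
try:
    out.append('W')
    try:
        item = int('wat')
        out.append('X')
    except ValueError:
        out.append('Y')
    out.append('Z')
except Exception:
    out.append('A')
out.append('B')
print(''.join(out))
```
WYZB

Inner exception caught by inner handler, outer continues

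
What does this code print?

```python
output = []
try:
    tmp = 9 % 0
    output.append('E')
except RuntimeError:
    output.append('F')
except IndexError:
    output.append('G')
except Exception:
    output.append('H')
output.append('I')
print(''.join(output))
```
HI

ZeroDivisionError not specifically caught, falls to Exception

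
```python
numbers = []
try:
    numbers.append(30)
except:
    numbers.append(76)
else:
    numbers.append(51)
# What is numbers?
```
[30, 51]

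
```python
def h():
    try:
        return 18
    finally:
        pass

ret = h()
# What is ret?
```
18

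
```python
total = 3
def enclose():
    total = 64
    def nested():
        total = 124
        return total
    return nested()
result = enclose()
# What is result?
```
124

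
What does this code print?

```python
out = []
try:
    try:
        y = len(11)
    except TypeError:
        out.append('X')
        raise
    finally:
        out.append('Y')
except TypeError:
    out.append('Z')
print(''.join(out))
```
XYZ

finally runs before re-raised exception propagates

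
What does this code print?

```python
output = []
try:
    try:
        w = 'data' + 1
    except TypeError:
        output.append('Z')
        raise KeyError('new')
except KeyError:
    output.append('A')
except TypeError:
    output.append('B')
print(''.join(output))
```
ZA

New KeyError raised, caught by outer KeyError handler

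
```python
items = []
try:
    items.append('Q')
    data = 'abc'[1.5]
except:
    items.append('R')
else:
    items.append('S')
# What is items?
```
['Q', 'R']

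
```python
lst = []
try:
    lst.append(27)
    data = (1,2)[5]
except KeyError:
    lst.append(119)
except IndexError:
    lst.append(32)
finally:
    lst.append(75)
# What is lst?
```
[27, 32, 75]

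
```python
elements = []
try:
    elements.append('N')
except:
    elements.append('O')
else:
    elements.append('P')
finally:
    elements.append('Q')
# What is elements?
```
['N', 'P', 'Q']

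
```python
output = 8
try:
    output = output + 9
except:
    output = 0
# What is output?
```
17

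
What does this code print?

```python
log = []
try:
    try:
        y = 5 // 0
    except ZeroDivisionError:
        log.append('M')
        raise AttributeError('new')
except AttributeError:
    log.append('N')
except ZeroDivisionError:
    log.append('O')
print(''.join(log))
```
MN

New AttributeError raised, caught by outer AttributeError handler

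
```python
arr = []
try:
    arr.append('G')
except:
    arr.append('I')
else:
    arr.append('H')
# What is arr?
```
['G', 'H']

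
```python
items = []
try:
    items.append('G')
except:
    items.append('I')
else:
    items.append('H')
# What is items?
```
['G', 'H']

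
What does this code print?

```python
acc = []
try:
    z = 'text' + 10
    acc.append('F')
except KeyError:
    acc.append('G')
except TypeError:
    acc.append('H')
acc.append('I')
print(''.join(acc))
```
HI

TypeError is caught by its specific handler, not KeyError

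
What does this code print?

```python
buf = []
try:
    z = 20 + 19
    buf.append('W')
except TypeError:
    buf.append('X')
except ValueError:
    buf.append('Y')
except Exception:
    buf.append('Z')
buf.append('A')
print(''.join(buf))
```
WA

No exception, try block completes normally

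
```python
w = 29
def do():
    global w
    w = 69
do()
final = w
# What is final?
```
69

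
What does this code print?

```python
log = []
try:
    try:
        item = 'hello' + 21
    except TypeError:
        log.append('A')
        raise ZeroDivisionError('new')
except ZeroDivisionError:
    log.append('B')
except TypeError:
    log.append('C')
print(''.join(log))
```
AB

New ZeroDivisionError raised, caught by outer ZeroDivisionError handler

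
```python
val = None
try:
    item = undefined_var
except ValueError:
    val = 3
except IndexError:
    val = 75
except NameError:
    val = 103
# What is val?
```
103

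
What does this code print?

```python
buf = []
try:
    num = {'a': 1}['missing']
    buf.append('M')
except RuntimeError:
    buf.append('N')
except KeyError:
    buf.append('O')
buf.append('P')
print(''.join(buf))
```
OP

KeyError is caught by its specific handler, not RuntimeError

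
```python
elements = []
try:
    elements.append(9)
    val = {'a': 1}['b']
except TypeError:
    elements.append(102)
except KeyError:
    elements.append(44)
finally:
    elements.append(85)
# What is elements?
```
[9, 44, 85]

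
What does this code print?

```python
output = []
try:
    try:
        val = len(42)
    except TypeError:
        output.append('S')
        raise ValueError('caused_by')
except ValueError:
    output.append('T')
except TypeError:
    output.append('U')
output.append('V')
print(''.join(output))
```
STV

ValueError raised and caught, original TypeError not re-raised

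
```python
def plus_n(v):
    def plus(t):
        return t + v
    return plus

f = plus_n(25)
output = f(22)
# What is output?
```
47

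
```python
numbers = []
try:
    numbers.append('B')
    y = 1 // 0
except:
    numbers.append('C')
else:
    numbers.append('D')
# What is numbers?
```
['B', 'C']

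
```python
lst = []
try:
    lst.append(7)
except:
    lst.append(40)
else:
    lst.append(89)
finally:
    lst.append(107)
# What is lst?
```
[7, 89, 107]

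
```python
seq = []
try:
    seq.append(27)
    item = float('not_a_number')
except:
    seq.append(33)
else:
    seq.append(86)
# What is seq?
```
[27, 33]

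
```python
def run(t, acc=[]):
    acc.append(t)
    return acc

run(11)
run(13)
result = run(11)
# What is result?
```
[11, 13, 11]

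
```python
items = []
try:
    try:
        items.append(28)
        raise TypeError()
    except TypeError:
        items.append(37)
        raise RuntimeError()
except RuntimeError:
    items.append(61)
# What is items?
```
[28, 37, 61]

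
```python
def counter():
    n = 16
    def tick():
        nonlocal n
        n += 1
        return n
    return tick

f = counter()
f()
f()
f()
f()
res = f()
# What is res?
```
21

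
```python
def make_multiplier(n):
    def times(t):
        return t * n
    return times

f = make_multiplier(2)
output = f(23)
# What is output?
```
46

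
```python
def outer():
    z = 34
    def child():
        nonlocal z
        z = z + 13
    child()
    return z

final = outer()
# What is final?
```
47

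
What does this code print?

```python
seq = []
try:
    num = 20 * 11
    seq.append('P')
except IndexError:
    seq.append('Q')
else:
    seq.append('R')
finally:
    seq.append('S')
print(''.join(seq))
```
PRS

else runs before finally when no exception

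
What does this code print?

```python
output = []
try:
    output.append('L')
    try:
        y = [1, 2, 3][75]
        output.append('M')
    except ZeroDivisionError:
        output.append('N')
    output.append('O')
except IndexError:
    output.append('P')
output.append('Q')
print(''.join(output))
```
LPQ

Inner handler doesn't match, propagates to outer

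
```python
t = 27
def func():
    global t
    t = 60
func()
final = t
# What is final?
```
60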